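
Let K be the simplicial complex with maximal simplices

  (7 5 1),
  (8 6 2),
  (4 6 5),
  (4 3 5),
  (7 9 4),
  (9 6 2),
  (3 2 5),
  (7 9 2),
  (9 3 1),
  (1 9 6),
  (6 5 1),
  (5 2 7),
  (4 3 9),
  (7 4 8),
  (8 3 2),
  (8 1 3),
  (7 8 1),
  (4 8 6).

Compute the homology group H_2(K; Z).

K has 9 vertices, 27 edges, 18 triangles.
rank ∂_2 = 17, rank ∂_3 = 0 ⇒ b_2 = 18 − 17 − 0 = 1. So H_2 = Z.

H_2 ≅ Z.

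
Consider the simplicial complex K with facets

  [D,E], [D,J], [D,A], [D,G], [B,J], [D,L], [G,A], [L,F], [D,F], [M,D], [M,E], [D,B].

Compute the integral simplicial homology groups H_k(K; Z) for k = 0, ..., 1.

K has 9 vertices, 12 edges.
rank ∂_0 = 0, rank ∂_1 = 8 ⇒ b_0 = 9 − 0 − 8 = 1; all invariant factors of ∂_1 are 1 so no torsion. So H_0 = Z.
rank ∂_1 = 8, rank ∂_2 = 0 ⇒ b_1 = 12 − 8 − 0 = 4. So H_1 = Z^4.

H_0 = Z,  H_1 = Z^4.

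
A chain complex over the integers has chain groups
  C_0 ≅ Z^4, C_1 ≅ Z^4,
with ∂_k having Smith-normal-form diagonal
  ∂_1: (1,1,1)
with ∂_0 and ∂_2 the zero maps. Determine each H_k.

H_0: b_0 = 4 − 0 − 3 = 1; torsion from ∂_1 factors > 1: none. So H_0 ≅ Z.
H_1: b_1 = 4 − 3 − 0 = 1; torsion from ∂_2 factors > 1: none. So H_1 ≅ Z.

H_0 ≅ Z,  H_1 ≅ Z.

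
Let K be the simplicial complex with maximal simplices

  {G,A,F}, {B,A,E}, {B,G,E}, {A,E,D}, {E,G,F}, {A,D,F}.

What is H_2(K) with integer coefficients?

H_2 ≅ 0.

K has 6 vertices, 12 edges, 6 triangles.
rank ∂_2 = 6, rank ∂_3 = 0 ⇒ b_2 = 6 − 6 − 0 = 0. So H_2 = 0.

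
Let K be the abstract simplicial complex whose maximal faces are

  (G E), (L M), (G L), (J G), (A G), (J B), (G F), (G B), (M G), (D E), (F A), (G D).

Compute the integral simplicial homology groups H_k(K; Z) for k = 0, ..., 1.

Take the total order A < B < D < E < F < G < J < L < M on the vertex set. Then K (dimension 1) consists of the simplices:

  0-simplices (9): A, B, D, E, F, G, J, L, M
  1-simplices (12): AF, AG, BG, BJ, DE, DG, EG, FG, GJ, GL, GM, LM

Hence C_0 ≅ Z^9, C_1 ≅ Z^12.

Boundary ∂_1: C_1 → C_0 maps an edge to its endpoints' difference, ∂[p,q] = q − p. For instance
  ∂GM = M − G.
The 9×12 boundary matrix has rank 8 and Smith normal form diag(1,1,1,1,1,1,1,1).

From H_k ≅ ker(∂_k) / im(∂_{k+1}) we obtain:

  H_0: rank C_0 − rank ∂_1 = 9 − 8 = 1, and the invariant factors of ∂_1 are all 1, so H_0 ≅ Z.
  H_1: rank ker ∂_1 − rank ∂_2 = (12 − 8) − 0 = 4, and there is no ∂_2, so H_1 ≅ Z^4.

(K is a triangulation of a wedge of 4 circles.)

H_0 ≅ Z,  H_1 ≅ Z^4.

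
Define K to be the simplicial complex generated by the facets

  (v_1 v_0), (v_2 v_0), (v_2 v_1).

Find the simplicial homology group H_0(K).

H_0 = Z.

Order the vertices as v_0 < v_1 < v_2. Listing each simplex with vertices in this order, K has dimension 1 with simplices:

  0-simplices (3): [v_0], [v_1], [v_2]
  1-simplices (3): [v_0,v_1], [v_0,v_2], [v_1,v_2]

Hence C_0 ≅ Z^3, C_1 ≅ Z^3.

The boundary map ∂_1: C_1 → C_0 maps an edge to its endpoints' difference, ∂[p,q] = q − p.
As a 3×3 matrix over Z this has rank 2, with invariant factors (1,1).

Now H_k = ker ∂_k / im ∂_{k+1}, so:

  H_0: rank C_0 − rank ∂_1 = 3 − 2 = 1, and the invariant factors of ∂_1 are all 1, so H_0 ≅ Z.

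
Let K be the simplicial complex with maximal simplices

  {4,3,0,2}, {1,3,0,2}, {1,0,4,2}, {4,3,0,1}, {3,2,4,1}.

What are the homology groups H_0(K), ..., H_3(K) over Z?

Order the vertices as 0 < 1 < 2 < 3 < 4. Listing each simplex with vertices in this order, K has dimension 3 with simplices:

  0-simplices (5): [0], [1], [2], [3], [4]
  1-simplices (10): [0,1], [0,2], [0,3], [0,4], [1,2], [1,3], [1,4], [2,3], [2,4], [3,4]
  2-simplices (10): [0,1,2], [0,1,3], [0,1,4], [0,2,3], [0,2,4], [0,3,4], [1,2,3], [1,2,4], [1,3,4], [2,3,4]
  3-simplices (5): [0,1,2,3], [0,1,2,4], [0,1,3,4], [0,2,3,4], [1,2,3,4]

so the chain groups are C_0 ≅ Z^5, C_1 ≅ Z^10, C_2 ≅ Z^10, C_3 ≅ Z^5.

The boundary map ∂_1: C_1 → C_0 sends each edge [p,q] (with p < q) to q − p. For instance
  ∂[1,3] = [3] − [1].
As a 5×10 matrix over Z this has rank 4, with invariant factors (1,1,1,1).

∂_2: C_2 → C_1 acts by ∂[p,q,r] = [q,r] − [p,r] + [p,q]. For instance
  ∂[0,2,3] = [2,3] − [0,3] + [0,2],
  ∂[0,2,4] = [2,4] − [0,4] + [0,2].
The resulting 10×10 matrix has rank 6, and its Smith normal form has invariant factors (1,1,1,1,1,1).

Boundary ∂_3: C_3 → C_2 sends each 3-simplex σ to the alternating sum Σ_i (−1)^i (σ with its i-th vertex removed). For instance
  ∂[0,1,2,3] = [1,2,3] − [0,2,3] + [0,1,3] − [0,1,2],
  ∂[0,2,3,4] = [2,3,4] − [0,3,4] + [0,2,4] − [0,2,3].
The 10×5 boundary matrix has rank 4 and Smith normal form diag(1,1,1,1).

Now H_k = ker ∂_k / im ∂_{k+1}, so:

  H_0: rank C_0 − rank ∂_1 = 5 − 4 = 1, and the invariant factors of ∂_1 are all 1, so H_0 ≅ Z.
  H_1: rank ker ∂_1 − rank ∂_2 = (10 − 4) − 6 = 0, and the invariant factors of ∂_2 are all 1, so H_1 ≅ 0.
  H_2: rank ker ∂_2 − rank ∂_3 = (10 − 6) − 4 = 0, and the invariant factors of ∂_3 are all 1, so H_2 ≅ 0.
  H_3: rank ker ∂_3 − rank ∂_4 = (5 − 4) − 0 = 1, and there is no ∂_4, so H_3 ≅ Z.

As a check, the Euler characteristic is 5 − 10 + 10 − 5 = 0, which agrees with 1 − 0 + 0 − 1 = 0.
(K is a triangulation of the 3-sphere S^3.)

H_0 ≅ Z,  H_1 = 0,  H_2 = 0,  H_3 ≅ Z.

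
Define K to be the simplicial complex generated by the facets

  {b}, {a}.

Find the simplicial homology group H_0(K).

K has 2 vertices.
rank ∂_0 = 0, rank ∂_1 = 0 ⇒ b_0 = 2 − 0 − 0 = 2. So H_0 = Z^2.

H_0 ≅ Z^2.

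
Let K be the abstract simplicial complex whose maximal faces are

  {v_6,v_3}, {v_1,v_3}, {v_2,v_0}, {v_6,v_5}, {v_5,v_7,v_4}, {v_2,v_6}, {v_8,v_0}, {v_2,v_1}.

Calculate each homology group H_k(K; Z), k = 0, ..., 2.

Order the vertices as v_0 < v_1 < v_2 < v_3 < v_4 < v_5 < v_6 < v_7 < v_8. Listing each simplex with vertices in this order, K has dimension 2 with simplices:

  0-simplices (9): [v_0], [v_1], [v_2], [v_3], [v_4], [v_5], [v_6], [v_7], [v_8]
  1-simplices (10): [v_0,v_2], [v_0,v_8], [v_1,v_2], [v_1,v_3], [v_2,v_6], [v_3,v_6], [v_4,v_5], [v_4,v_7], [v_5,v_6], [v_5,v_7]
  2-simplices (1): [v_4,v_5,v_7]

giving chain groups C_0 ≅ Z^9, C_1 ≅ Z^10, C_2 ≅ Z^1.

∂_1: C_1 → C_0 is given by ∂[p,q] = [q] − [p].
The resulting 9×10 matrix has rank 8, and its Smith normal form has invariant factors (1,1,1,1,1,1,1,1).

The boundary map ∂_2: C_2 → C_1 sends each 2-simplex [p,q,r] to [q,r] − [p,r] + [p,q]. For instance
  ∂[v_4,v_5,v_7] = [v_5,v_7] − [v_4,v_7] + [v_4,v_5].
The resulting 10×1 matrix has rank 1, and its Smith normal form has invariant factors (1).

Reading off H_k = ker ∂_k / im ∂_{k+1}:

  H_0: rank C_0 − rank ∂_1 = 9 − 8 = 1, and the invariant factors of ∂_1 are all 1, so H_0 ≅ Z.
  H_1: rank ker ∂_1 − rank ∂_2 = (10 − 8) − 1 = 1, and the invariant factors of ∂_2 are all 1, so H_1 ≅ Z.
  H_2: rank ker ∂_2 − rank ∂_3 = (1 − 1) − 0 = 0, and there is no ∂_3, so H_2 ≅ 0.

As a check, the Euler characteristic is 9 − 10 + 1 = 0, which agrees with 1 − 1 + 0 = 0.

H_0 ≅ Z,  H_1 ≅ Z,  H_2 = 0.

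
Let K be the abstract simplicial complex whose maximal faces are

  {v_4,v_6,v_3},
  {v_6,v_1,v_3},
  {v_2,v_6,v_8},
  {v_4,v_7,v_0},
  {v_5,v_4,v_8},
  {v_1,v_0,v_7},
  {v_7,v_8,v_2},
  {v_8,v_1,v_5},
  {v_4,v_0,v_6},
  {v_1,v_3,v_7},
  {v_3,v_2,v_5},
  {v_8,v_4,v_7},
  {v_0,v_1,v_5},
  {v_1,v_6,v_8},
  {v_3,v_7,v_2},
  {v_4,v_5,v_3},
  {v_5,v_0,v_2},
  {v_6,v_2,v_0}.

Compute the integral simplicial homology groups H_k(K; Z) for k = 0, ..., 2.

H_0 ≅ Z,  H_1 ≅ Z^2,  H_2 ≅ Z.

K has 9 vertices, 27 edges, 18 triangles.
rank ∂_0 = 0, rank ∂_1 = 8 ⇒ b_0 = 9 − 0 − 8 = 1; all invariant factors of ∂_1 are 1 so no torsion. So H_0 ≅ Z.
rank ∂_1 = 8, rank ∂_2 = 17 ⇒ b_1 = 27 − 8 − 17 = 2; all invariant factors of ∂_2 are 1 so no torsion. So H_1 ≅ Z^2.
rank ∂_2 = 17, rank ∂_3 = 0 ⇒ b_2 = 18 − 17 − 0 = 1. So H_2 ≅ Z.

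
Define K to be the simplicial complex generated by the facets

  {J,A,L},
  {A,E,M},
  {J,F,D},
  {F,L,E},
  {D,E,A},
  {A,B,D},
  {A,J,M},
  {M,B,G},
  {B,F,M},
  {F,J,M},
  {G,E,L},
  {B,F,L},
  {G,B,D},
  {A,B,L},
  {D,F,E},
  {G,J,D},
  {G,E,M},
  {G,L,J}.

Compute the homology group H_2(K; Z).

H_2 ≅ Z.

Order the vertices as A < B < D < E < F < G < J < L < M. Listing each simplex with vertices in this order, K has dimension 2 with simplices:

  0-simplices (9): A, B, D, E, F, G, J, L, M
  1-simplices (27): AB, AD, AE, AJ, AL, AM, BD, BF, BG, BL, BM, DE, DF, DG, DJ, EF, EG, EL, EM, FJ, FL, FM, GJ, GL, GM, JL, JM
  2-simplices (18): ABD, ABL, ADE, AEM, AJL, AJM, BDG, BFL, BFM, BGM, DEF, DFJ, DGJ, EFL, EGL, EGM, FJM, GJL

Hence C_0 ≅ Z^9, C_1 ≅ Z^27, C_2 ≅ Z^18.

The boundary map ∂_1: C_1 → C_0 maps an edge to its endpoints' difference, ∂[p,q] = q − p. For instance
  ∂AE = E − A.
The resulting 9×27 matrix has rank 8, and its Smith normal form has invariant factors (1,1,1,1,1,1,1,1).

Boundary ∂_2: C_2 → C_1 maps a triangle to the signed sum of its edges. For instance
  ∂AEM = EM − AM + AE,
  ∂EGM = GM − EM + EG.
As a 27×18 matrix over Z this has rank 17, with invariant factors (1,1,1,1,1,1,1,1,1,1,1,1,1,1,1,1,1).

Reading off H_k = ker ∂_k / im ∂_{k+1}:

  H_2: rank ker ∂_2 − rank ∂_3 = (18 − 17) − 0 = 1, and there is no ∂_3, so H_2 = Z.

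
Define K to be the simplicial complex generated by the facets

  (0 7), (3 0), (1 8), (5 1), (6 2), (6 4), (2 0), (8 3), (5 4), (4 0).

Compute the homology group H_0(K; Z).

H_0 = Z.

We work with the vertex ordering 0 < 1 < 2 < 3 < 4 < 5 < 6 < 7 < 8. The simplices of K, each written with vertices in increasing order, are:

  0-simplices (9): [0], [1], [2], [3], [4], [5], [6], [7], [8]
  1-simplices (10): [0,2], [0,3], [0,4], [0,7], [1,5], [1,8], [2,6], [3,8], [4,5], [4,6]

Hence C_0 ≅ Z^9, C_1 ≅ Z^10.

Boundary ∂_1: C_1 → C_0 is given by ∂[p,q] = [q] − [p].
The 9×10 boundary matrix has rank 8 and Smith normal form diag(1,1,1,1,1,1,1,1).

Reading off H_k = ker ∂_k / im ∂_{k+1}:

  H_0: rank C_0 − rank ∂_1 = 9 − 8 = 1, and the invariant factors of ∂_1 are all 1, so H_0 = Z.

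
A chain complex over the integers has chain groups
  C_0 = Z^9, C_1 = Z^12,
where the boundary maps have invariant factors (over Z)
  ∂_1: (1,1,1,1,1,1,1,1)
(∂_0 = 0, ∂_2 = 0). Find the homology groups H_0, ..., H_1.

H_0: b_0 = 9 − 0 − 8 = 1; torsion from ∂_1 factors > 1: none. So H_0 ≅ Z.
H_1: b_1 = 12 − 8 − 0 = 4; torsion from ∂_2 factors > 1: none. So H_1 ≅ Z^4.

H_0 ≅ Z,  H_1 ≅ Z^4.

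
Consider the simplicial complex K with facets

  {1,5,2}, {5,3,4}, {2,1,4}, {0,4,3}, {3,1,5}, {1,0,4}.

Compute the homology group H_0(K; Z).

Take the total order 0 < 1 < 2 < 3 < 4 < 5 on the vertex set. Then K (dimension 2) consists of the simplices:

  0-simplices (6): [0], [1], [2], [3], [4], [5]
  1-simplices (12): [0,1], [0,3], [0,4], [1,2], [1,3], [1,4], [1,5], [2,4], [2,5], [3,4], [3,5], [4,5]
  2-simplices (6): [0,1,4], [0,3,4], [1,2,4], [1,2,5], [1,3,5], [3,4,5]

Hence C_0 ≅ Z^6, C_1 ≅ Z^12, C_2 ≅ Z^6.

Boundary ∂_1: C_1 → C_0 is given by ∂[p,q] = [q] − [p].
This gives a 6×12 integer matrix of rank 5; reducing to Smith normal form yields diagonal entries (1,1,1,1,1).

Boundary ∂_2: C_2 → C_1 maps a triangle to the signed sum of its edges. For instance
  ∂[1,2,5] = [2,5] − [1,5] + [1,2],
  ∂[1,2,4] = [2,4] − [1,4] + [1,2].
The 12×6 boundary matrix has rank 6 and Smith normal form diag(1,1,1,1,1,1).

Now H_k = ker ∂_k / im ∂_{k+1}, so:

  H_0: rank C_0 − rank ∂_1 = 6 − 5 = 1, and the invariant factors of ∂_1 are all 1, so H_0 = Z.

(K is a triangulation of the cylinder S^1 x I.)

H_0 ≅ Z.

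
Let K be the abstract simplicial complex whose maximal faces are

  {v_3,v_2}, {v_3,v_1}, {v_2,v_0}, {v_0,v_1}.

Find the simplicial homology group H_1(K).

Fix the vertex order v_0 < v_1 < v_2 < v_3 and write every simplex with vertices in increasing order. Then dim K = 1 and the simplices of K are:

  0-simplices (4): [v_0], [v_1], [v_2], [v_3]
  1-simplices (4): [v_0,v_1], [v_0,v_2], [v_1,v_3], [v_2,v_3]

Hence C_0 ≅ Z^4, C_1 ≅ Z^4.

∂_1: C_1 → C_0 is given by ∂[p,q] = [q] − [p]. For instance
  ∂[v_2,v_3] = [v_3] − [v_2].
As a 4×4 matrix over Z this has rank 3, with invariant factors (1,1,1).

Reading off H_k = ker ∂_k / im ∂_{k+1}:

  H_1: rank ker ∂_1 − rank ∂_2 = (4 − 3) − 0 = 1, and there is no ∂_2, so H_1 = Z.

H_1 ≅ Z.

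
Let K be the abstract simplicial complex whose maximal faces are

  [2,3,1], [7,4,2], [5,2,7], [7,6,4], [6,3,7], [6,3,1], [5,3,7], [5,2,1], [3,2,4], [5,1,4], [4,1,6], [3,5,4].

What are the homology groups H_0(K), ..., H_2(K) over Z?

Order the vertices as 1 < 2 < 3 < 4 < 5 < 6 < 7. Listing each simplex with vertices in this order, K has dimension 2 with simplices:

  0-simplices (7): [1], [2], [3], [4], [5], [6], [7]
  1-simplices (18): [1,2], [1,3], [1,4], [1,5], [1,6], [2,3], [2,4], [2,5], [2,7], [3,4], [3,5], [3,6], [3,7], [4,5], [4,6], [4,7], [5,7], [6,7]
  2-simplices (12): [1,2,3], [1,2,5], [1,3,6], [1,4,5], [1,4,6], [2,3,4], [2,4,7], [2,5,7], [3,4,5], [3,5,7], [3,6,7], [4,6,7]

so the chain groups are C_0 ≅ Z^7, C_1 ≅ Z^18, C_2 ≅ Z^12.

Boundary ∂_1: C_1 → C_0 maps an edge to its endpoints' difference, ∂[p,q] = q − p. For instance
  ∂[5,7] = [7] − [5].
As a 7×18 matrix over Z this has rank 6, with invariant factors (1,1,1,1,1,1).

The boundary map ∂_2: C_2 → C_1 sends each 2-simplex [p,q,r] to [q,r] − [p,r] + [p,q]. For instance
  ∂[1,2,5] = [2,5] − [1,5] + [1,2],
  ∂[2,5,7] = [5,7] − [2,7] + [2,5].
This gives a 18×12 integer matrix of rank 12; reducing to Smith normal form yields diagonal entries (1,1,1,1,1,1,1,1,1,1,1,2).

From H_k ≅ ker(∂_k) / im(∂_{k+1}) we obtain:

  H_0: rank C_0 − rank ∂_1 = 7 − 6 = 1, and the invariant factors of ∂_1 are all 1, so H_0 ≅ Z.
  H_1: rank ker ∂_1 − rank ∂_2 = (18 − 6) − 12 = 0, and ∂_2 has invariant factor 2 > 1, so H_1 ≅ Z/2.
  H_2: rank ker ∂_2 − rank ∂_3 = (12 − 12) − 0 = 0, and there is no ∂_3, so H_2 ≅ 0.

(K is a triangulation of the real projective plane RP^2.)

H_0 = Z,  H_1 = Z/2,  H_2 = 0.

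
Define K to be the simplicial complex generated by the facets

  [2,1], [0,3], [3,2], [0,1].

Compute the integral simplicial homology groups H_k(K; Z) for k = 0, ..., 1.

Take the total order 0 < 1 < 2 < 3 on the vertex set. Then K (dimension 1) consists of the simplices:

  0-simplices (4): [0], [1], [2], [3]
  1-simplices (4): [0,1], [0,3], [1,2], [2,3]

so the chain groups are C_0 ≅ Z^4, C_1 ≅ Z^4.

∂_1: C_1 → C_0 is given by ∂[p,q] = [q] − [p].
The 4×4 boundary matrix has rank 3 and Smith normal form diag(1,1,1).

Now H_k = ker ∂_k / im ∂_{k+1}, so:

  H_0: rank C_0 − rank ∂_1 = 4 − 3 = 1, and the invariant factors of ∂_1 are all 1, so H_0 ≅ Z.
  H_1: rank ker ∂_1 − rank ∂_2 = (4 − 3) − 0 = 1, and there is no ∂_2, so H_1 ≅ Z.

As a check, the Euler characteristic is 4 − 4 = 0, which agrees with 1 − 1 = 0.

H_0 = Z,  H_1 = Z.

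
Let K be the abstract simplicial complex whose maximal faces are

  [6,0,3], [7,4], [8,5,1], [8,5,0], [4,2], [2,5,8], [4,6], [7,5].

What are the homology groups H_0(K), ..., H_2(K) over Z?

H_0 ≅ Z,  H_1 ≅ Z^2,  H_2 = 0.

Fix the vertex order 0 < 1 < 2 < 3 < 4 < 5 < 6 < 7 < 8 and write every simplex with vertices in increasing order. Then dim K = 2 and the simplices of K are:

  0-simplices (9): [0], [1], [2], [3], [4], [5], [6], [7], [8]
  1-simplices (14): [0,3], [0,5], [0,6], [0,8], [1,5], [1,8], [2,4], [2,5], [2,8], [3,6], [4,6], [4,7], [5,7], [5,8]
  2-simplices (4): [0,3,6], [0,5,8], [1,5,8], [2,5,8]

Hence C_0 ≅ Z^9, C_1 ≅ Z^14, C_2 ≅ Z^4.

The boundary map ∂_1: C_1 → C_0 is given by ∂[p,q] = [q] − [p].
This gives a 9×14 integer matrix of rank 8; reducing to Smith normal form yields diagonal entries (1,1,1,1,1,1,1,1).

∂_2: C_2 → C_1 maps a triangle to the signed sum of its edges. For instance
  ∂[2,5,8] = [5,8] − [2,8] + [2,5],
  ∂[0,3,6] = [3,6] − [0,6] + [0,3].
As a 14×4 matrix over Z this has rank 4, with invariant factors (1,1,1,1).

Reading off H_k = ker ∂_k / im ∂_{k+1}:

  H_0: rank C_0 − rank ∂_1 = 9 − 8 = 1, and the invariant factors of ∂_1 are all 1, so H_0 ≅ Z.
  H_1: rank ker ∂_1 − rank ∂_2 = (14 − 8) − 4 = 2, and the invariant factors of ∂_2 are all 1, so H_1 ≅ Z^2.
  H_2: rank ker ∂_2 − rank ∂_3 = (4 − 4) − 0 = 0, and there is no ∂_3, so H_2 ≅ 0.

As a check, the Euler characteristic is 9 − 14 + 4 = -1, which agrees with 1 − 2 + 0 = -1.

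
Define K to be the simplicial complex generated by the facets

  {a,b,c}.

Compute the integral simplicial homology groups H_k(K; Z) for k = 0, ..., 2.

K has 3 vertices, 3 edges, 1 triangle.
rank ∂_0 = 0, rank ∂_1 = 2 ⇒ b_0 = 3 − 0 − 2 = 1; all invariant factors of ∂_1 are 1 so no torsion. So H_0 = Z.
rank ∂_1 = 2, rank ∂_2 = 1 ⇒ b_1 = 3 − 2 − 1 = 0; all invariant factors of ∂_2 are 1 so no torsion. So H_1 = 0.
rank ∂_2 = 1, rank ∂_3 = 0 ⇒ b_2 = 1 − 1 − 0 = 0. So H_2 = 0.

H_0 ≅ Z,  H_1 = 0,  H_2 = 0.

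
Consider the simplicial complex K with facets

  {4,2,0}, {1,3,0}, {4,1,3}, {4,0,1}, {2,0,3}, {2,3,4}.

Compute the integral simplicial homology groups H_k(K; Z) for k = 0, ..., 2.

We work with the vertex ordering 0 < 1 < 2 < 3 < 4. The simplices of K, each written with vertices in increasing order, are:

  0-simplices (5): [0], [1], [2], [3], [4]
  1-simplices (9): [0,1], [0,2], [0,3], [0,4], [1,3], [1,4], [2,3], [2,4], [3,4]
  2-simplices (6): [0,1,3], [0,1,4], [0,2,3], [0,2,4], [1,3,4], [2,3,4]

so the chain groups are C_0 ≅ Z^5, C_1 ≅ Z^9, C_2 ≅ Z^6.

Boundary ∂_1: C_1 → C_0 sends each edge [p,q] (with p < q) to q − p.
The 5×9 boundary matrix has rank 4 and Smith normal form diag(1,1,1,1).

∂_2: C_2 → C_1 maps a triangle to the signed sum of its edges. For instance
  ∂[0,1,4] = [1,4] − [0,4] + [0,1],
  ∂[2,3,4] = [3,4] − [2,4] + [2,3].
As a 9×6 matrix over Z this has rank 5, with invariant factors (1,1,1,1,1).

From H_k ≅ ker(∂_k) / im(∂_{k+1}) we obtain:

  H_0: rank C_0 − rank ∂_1 = 5 − 4 = 1, and the invariant factors of ∂_1 are all 1, so H_0 ≅ Z.
  H_1: rank ker ∂_1 − rank ∂_2 = (9 − 4) − 5 = 0, and the invariant factors of ∂_2 are all 1, so H_1 ≅ 0.
  H_2: rank ker ∂_2 − rank ∂_3 = (6 − 5) − 0 = 1, and there is no ∂_3, so H_2 ≅ Z.

H_0 ≅ Z,  H_1 = 0,  H_2 ≅ Z.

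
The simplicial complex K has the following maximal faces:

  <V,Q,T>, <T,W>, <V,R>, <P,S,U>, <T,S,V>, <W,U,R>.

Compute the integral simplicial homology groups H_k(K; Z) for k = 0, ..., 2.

H_0 ≅ Z,  H_1 ≅ Z^2,  H_2 = 0.

K has 8 vertices, 13 edges, 4 triangles.
rank ∂_0 = 0, rank ∂_1 = 7 ⇒ b_0 = 8 − 0 − 7 = 1; all invariant factors of ∂_1 are 1 so no torsion. So H_0 ≅ Z.
rank ∂_1 = 7, rank ∂_2 = 4 ⇒ b_1 = 13 − 7 − 4 = 2; all invariant factors of ∂_2 are 1 so no torsion. So H_1 ≅ Z^2.
rank ∂_2 = 4, rank ∂_3 = 0 ⇒ b_2 = 4 − 4 − 0 = 0. So H_2 ≅ 0.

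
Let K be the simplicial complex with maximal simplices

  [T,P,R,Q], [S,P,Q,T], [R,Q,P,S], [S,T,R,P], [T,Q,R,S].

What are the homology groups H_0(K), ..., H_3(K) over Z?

H_0 ≅ Z,  H_1 = 0,  H_2 = 0,  H_3 ≅ Z.

Take the total order P < Q < R < S < T on the vertex set. Then K (dimension 3) consists of the simplices:

  0-simplices (5): P, Q, R, S, T
  1-simplices (10): PQ, PR, PS, PT, QR, QS, QT, RS, RT, ST
  2-simplices (10): PQR, PQS, PQT, PRS, PRT, PST, QRS, QRT, QST, RST
  3-simplices (5): PQRS, PQRT, PQST, PRST, QRST

so the chain groups are C_0 ≅ Z^5, C_1 ≅ Z^10, C_2 ≅ Z^10, C_3 ≅ Z^5.

Boundary ∂_1: C_1 → C_0 sends each edge [p,q] (with p < q) to q − p. For instance
  ∂ST = T − S.
The 5×10 boundary matrix has rank 4 and Smith normal form diag(1,1,1,1).

∂_2: C_2 → C_1 acts by ∂[p,q,r] = [q,r] − [p,r] + [p,q]. For instance
  ∂PST = ST − PT + PS,
  ∂PRS = RS − PS + PR.
As a 10×10 matrix over Z this has rank 6, with invariant factors (1,1,1,1,1,1).

Boundary ∂_3: C_3 → C_2 sends each 3-simplex σ to the alternating sum Σ_i (−1)^i (σ with its i-th vertex removed). For instance
  ∂PRST = RST − PST + PRT − PRS,
  ∂PQRS = QRS − PRS + PQS − PQR.
This gives a 10×5 integer matrix of rank 4; reducing to Smith normal form yields diagonal entries (1,1,1,1).

From H_k ≅ ker(∂_k) / im(∂_{k+1}) we obtain:

  H_0: rank C_0 − rank ∂_1 = 5 − 4 = 1, and the invariant factors of ∂_1 are all 1, so H_0 ≅ Z.
  H_1: rank ker ∂_1 − rank ∂_2 = (10 − 4) − 6 = 0, and the invariant factors of ∂_2 are all 1, so H_1 ≅ 0.
  H_2: rank ker ∂_2 − rank ∂_3 = (10 − 6) − 4 = 0, and the invariant factors of ∂_3 are all 1, so H_2 ≅ 0.
  H_3: rank ker ∂_3 − rank ∂_4 = (5 − 4) − 0 = 1, and there is no ∂_4, so H_3 ≅ Z.

(K is a triangulation of the 3-sphere S^3.)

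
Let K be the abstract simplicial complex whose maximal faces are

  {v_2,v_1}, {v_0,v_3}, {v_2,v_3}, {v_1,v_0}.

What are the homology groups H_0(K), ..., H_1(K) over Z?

Take the total order v_0 < v_1 < v_2 < v_3 on the vertex set. Then K (dimension 1) consists of the simplices:

  0-simplices (4): [v_0], [v_1], [v_2], [v_3]
  1-simplices (4): [v_0,v_1], [v_0,v_3], [v_1,v_2], [v_2,v_3]

giving chain groups C_0 ≅ Z^4, C_1 ≅ Z^4.

Boundary ∂_1: C_1 → C_0 sends each edge [p,q] (with p < q) to q − p. For instance
  ∂[v_1,v_2] = [v_2] − [v_1].
This gives a 4×4 integer matrix of rank 3; reducing to Smith normal form yields diagonal entries (1,1,1).

From H_k ≅ ker(∂_k) / im(∂_{k+1}) we obtain:

  H_0: rank C_0 − rank ∂_1 = 4 − 3 = 1, and the invariant factors of ∂_1 are all 1, so H_0 = Z.
  H_1: rank ker ∂_1 − rank ∂_2 = (4 − 3) − 0 = 1, and there is no ∂_2, so H_1 = Z.

H_0 ≅ Z,  H_1 ≅ Z.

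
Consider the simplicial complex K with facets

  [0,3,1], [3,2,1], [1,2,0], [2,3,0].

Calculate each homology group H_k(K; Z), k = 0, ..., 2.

H_0 = Z,  H_1 = 0,  H_2 = Z.

We work with the vertex ordering 0 < 1 < 2 < 3. The simplices of K, each written with vertices in increasing order, are:

  0-simplices (4): [0], [1], [2], [3]
  1-simplices (6): [0,1], [0,2], [0,3], [1,2], [1,3], [2,3]
  2-simplices (4): [0,1,2], [0,1,3], [0,2,3], [1,2,3]

so the chain groups are C_0 ≅ Z^4, C_1 ≅ Z^6, C_2 ≅ Z^4.

∂_1: C_1 → C_0 maps an edge to its endpoints' difference, ∂[p,q] = q − p. For instance
  ∂[0,1] = [1] − [0].
The resulting 4×6 matrix has rank 3, and its Smith normal form has invariant factors (1,1,1).

Boundary ∂_2: C_2 → C_1 acts by ∂[p,q,r] = [q,r] − [p,r] + [p,q]. For instance
  ∂[1,2,3] = [2,3] − [1,3] + [1,2],
  ∂[0,2,3] = [2,3] − [0,3] + [0,2].
The resulting 6×4 matrix has rank 3, and its Smith normal form has invariant factors (1,1,1).

Now H_k = ker ∂_k / im ∂_{k+1}, so:

  H_0: rank C_0 − rank ∂_1 = 4 − 3 = 1, and the invariant factors of ∂_1 are all 1, so H_0 = Z.
  H_1: rank ker ∂_1 − rank ∂_2 = (6 − 3) − 3 = 0, and the invariant factors of ∂_2 are all 1, so H_1 = 0.
  H_2: rank ker ∂_2 − rank ∂_3 = (4 − 3) − 0 = 1, and there is no ∂_3, so H_2 = Z.

As a check, the Euler characteristic is 4 − 6 + 4 = 2, which agrees with 1 − 0 + 1 = 2.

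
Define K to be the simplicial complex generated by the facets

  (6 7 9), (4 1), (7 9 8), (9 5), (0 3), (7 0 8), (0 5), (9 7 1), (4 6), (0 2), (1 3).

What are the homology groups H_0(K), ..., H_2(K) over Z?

H_0 = Z,  H_1 = Z^3,  H_2 = 0.

K has 10 vertices, 16 edges, 4 triangles.
rank ∂_0 = 0, rank ∂_1 = 9 ⇒ b_0 = 10 − 0 − 9 = 1; all invariant factors of ∂_1 are 1 so no torsion. So H_0 = Z.
rank ∂_1 = 9, rank ∂_2 = 4 ⇒ b_1 = 16 − 9 − 4 = 3; all invariant factors of ∂_2 are 1 so no torsion. So H_1 = Z^3.
rank ∂_2 = 4, rank ∂_3 = 0 ⇒ b_2 = 4 − 4 − 0 = 0. So H_2 = 0.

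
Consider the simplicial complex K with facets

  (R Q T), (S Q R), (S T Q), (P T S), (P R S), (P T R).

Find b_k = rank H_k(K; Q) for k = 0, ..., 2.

b_0 = 1, b_1 = 0, b_2 = 1.

K has 5 vertices, 9 edges, 6 triangles.
rank ∂_0 = 0, rank ∂_1 = 4 ⇒ b_0 = 5 − 0 − 4 = 1; all invariant factors of ∂_1 are 1 so no torsion. So H_0 = Z.
rank ∂_1 = 4, rank ∂_2 = 5 ⇒ b_1 = 9 − 4 − 5 = 0; all invariant factors of ∂_2 are 1 so no torsion. So H_1 = 0.
rank ∂_2 = 5, rank ∂_3 = 0 ⇒ b_2 = 6 − 5 − 0 = 1. So H_2 = Z.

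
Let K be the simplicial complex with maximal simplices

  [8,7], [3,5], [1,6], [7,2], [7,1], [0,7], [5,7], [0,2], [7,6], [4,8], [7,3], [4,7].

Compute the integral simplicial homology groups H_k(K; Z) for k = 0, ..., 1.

Order the vertices as 0 < 1 < 2 < 3 < 4 < 5 < 6 < 7 < 8. Listing each simplex with vertices in this order, K has dimension 1 with simplices:

  0-simplices (9): [0], [1], [2], [3], [4], [5], [6], [7], [8]
  1-simplices (12): [0,2], [0,7], [1,6], [1,7], [2,7], [3,5], [3,7], [4,7], [4,8], [5,7], [6,7], [7,8]

giving chain groups C_0 ≅ Z^9, C_1 ≅ Z^12.

∂_1: C_1 → C_0 maps an edge to its endpoints' difference, ∂[p,q] = q − p.
The 9×12 boundary matrix has rank 8 and Smith normal form diag(1,1,1,1,1,1,1,1).

Reading off H_k = ker ∂_k / im ∂_{k+1}:

  H_0: rank C_0 − rank ∂_1 = 9 − 8 = 1, and the invariant factors of ∂_1 are all 1, so H_0 ≅ Z.
  H_1: rank ker ∂_1 − rank ∂_2 = (12 − 8) − 0 = 4, and there is no ∂_2, so H_1 ≅ Z^4.

As a check, the Euler characteristic is 9 − 12 = -3, which agrees with 1 − 4 = -3.

H_0 = Z,  H_1 = Z^4.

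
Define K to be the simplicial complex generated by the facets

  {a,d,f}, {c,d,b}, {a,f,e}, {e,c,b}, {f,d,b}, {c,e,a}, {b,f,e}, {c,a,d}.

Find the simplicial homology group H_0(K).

H_0 = Z.

Order the vertices as a < b < c < d < e < f. Listing each simplex with vertices in this order, K has dimension 2 with simplices:

  0-simplices (6): a, b, c, d, e, f
  1-simplices (12): ac, ad, ae, af, bc, bd, be, bf, cd, ce, df, ef
  2-simplices (8): acd, ace, adf, aef, bcd, bce, bdf, bef

giving chain groups C_0 ≅ Z^6, C_1 ≅ Z^12, C_2 ≅ Z^8.

The boundary map ∂_1: C_1 → C_0 sends each edge [p,q] (with p < q) to q − p.
The 6×12 boundary matrix has rank 5 and Smith normal form diag(1,1,1,1,1).

∂_2: C_2 → C_1 maps a triangle to the signed sum of its edges. For instance
  ∂adf = df − af + ad,
  ∂bef = ef − bf + be.
This gives a 12×8 integer matrix of rank 7; reducing to Smith normal form yields diagonal entries (1,1,1,1,1,1,1).

Now H_k = ker ∂_k / im ∂_{k+1}, so:

  H_0: rank C_0 − rank ∂_1 = 6 − 5 = 1, and the invariant factors of ∂_1 are all 1, so H_0 ≅ Z.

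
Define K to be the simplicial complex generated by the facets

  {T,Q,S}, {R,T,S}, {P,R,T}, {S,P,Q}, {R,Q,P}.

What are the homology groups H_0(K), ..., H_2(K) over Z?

Order the vertices as P < Q < R < S < T. Listing each simplex with vertices in this order, K has dimension 2 with simplices:

  0-simplices (5): P, Q, R, S, T
  1-simplices (10): PQ, PR, PS, PT, QR, QS, QT, RS, RT, ST
  2-simplices (5): PQR, PQS, PRT, QST, RST

giving chain groups C_0 ≅ Z^5, C_1 ≅ Z^10, C_2 ≅ Z^5.

Boundary ∂_1: C_1 → C_0 is given by ∂[p,q] = [q] − [p].
As a 5×10 matrix over Z this has rank 4, with invariant factors (1,1,1,1).

The boundary map ∂_2: C_2 → C_1 maps a triangle to the signed sum of its edges. For instance
  ∂PQS = QS − PS + PQ,
  ∂QST = ST − QT + QS.
As a 10×5 matrix over Z this has rank 5, with invariant factors (1,1,1,1,1).

Reading off H_k = ker ∂_k / im ∂_{k+1}:

  H_0: rank C_0 − rank ∂_1 = 5 − 4 = 1, and the invariant factors of ∂_1 are all 1, so H_0 = Z.
  H_1: rank ker ∂_1 − rank ∂_2 = (10 − 4) − 5 = 1, and the invariant factors of ∂_2 are all 1, so H_1 = Z.
  H_2: rank ker ∂_2 − rank ∂_3 = (5 − 5) − 0 = 0, and there is no ∂_3, so H_2 = 0.

As a check, the Euler characteristic is 5 − 10 + 5 = 0, which agrees with 1 − 1 + 0 = 0.

H_0 ≅ Z,  H_1 ≅ Z,  H_2 = 0.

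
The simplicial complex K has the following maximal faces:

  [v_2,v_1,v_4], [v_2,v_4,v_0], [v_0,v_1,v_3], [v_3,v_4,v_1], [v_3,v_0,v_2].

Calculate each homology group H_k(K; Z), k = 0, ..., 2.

Order the vertices as v_0 < v_1 < v_2 < v_3 < v_4. Listing each simplex with vertices in this order, K has dimension 2 with simplices:

  0-simplices (5): [v_0], [v_1], [v_2], [v_3], [v_4]
  1-simplices (10): [v_0,v_1], [v_0,v_2], [v_0,v_3], [v_0,v_4], [v_1,v_2], [v_1,v_3], [v_1,v_4], [v_2,v_3], [v_2,v_4], [v_3,v_4]
  2-simplices (5): [v_0,v_1,v_3], [v_0,v_2,v_3], [v_0,v_2,v_4], [v_1,v_2,v_4], [v_1,v_3,v_4]

so the chain groups are C_0 ≅ Z^5, C_1 ≅ Z^10, C_2 ≅ Z^5.

∂_1: C_1 → C_0 sends each edge [p,q] (with p < q) to q − p. For instance
  ∂[v_2,v_3] = [v_3] − [v_2].
As a 5×10 matrix over Z this has rank 4, with invariant factors (1,1,1,1).

The boundary map ∂_2: C_2 → C_1 sends each 2-simplex [p,q,r] to [q,r] − [p,r] + [p,q]. For instance
  ∂[v_0,v_2,v_3] = [v_2,v_3] − [v_0,v_3] + [v_0,v_2],
  ∂[v_0,v_2,v_4] = [v_2,v_4] − [v_0,v_4] + [v_0,v_2].
As a 10×5 matrix over Z this has rank 5, with invariant factors (1,1,1,1,1).

Now H_k = ker ∂_k / im ∂_{k+1}, so:

  H_0: rank C_0 − rank ∂_1 = 5 − 4 = 1, and the invariant factors of ∂_1 are all 1, so H_0 = Z.
  H_1: rank ker ∂_1 − rank ∂_2 = (10 − 4) − 5 = 1, and the invariant factors of ∂_2 are all 1, so H_1 = Z.
  H_2: rank ker ∂_2 − rank ∂_3 = (5 − 5) − 0 = 0, and there is no ∂_3, so H_2 = 0.

H_0 ≅ Z,  H_1 ≅ Z,  H_2 = 0.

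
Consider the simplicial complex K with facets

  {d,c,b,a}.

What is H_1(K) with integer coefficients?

H_1 ≅ 0.

K has 4 vertices, 6 edges, 4 triangles, 1 3-simplex.
rank ∂_1 = 3, rank ∂_2 = 3 ⇒ b_1 = 6 − 3 − 3 = 0; all invariant factors of ∂_2 are 1 so no torsion. So H_1 = 0.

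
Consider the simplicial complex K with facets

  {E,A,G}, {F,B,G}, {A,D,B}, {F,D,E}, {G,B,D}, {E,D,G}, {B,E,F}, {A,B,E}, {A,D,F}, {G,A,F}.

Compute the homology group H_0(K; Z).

H_0 = Z.

We work with the vertex ordering A < B < D < E < F < G. The simplices of K, each written with vertices in increasing order, are:

  0-simplices (6): A, B, D, E, F, G
  1-simplices (15): AB, AD, AE, AF, AG, BD, BE, BF, BG, DE, DF, DG, EF, EG, FG
  2-simplices (10): ABD, ABE, ADF, AEG, AFG, BDG, BEF, BFG, DEF, DEG

giving chain groups C_0 ≅ Z^6, C_1 ≅ Z^15, C_2 ≅ Z^10.

∂_1: C_1 → C_0 sends each edge [p,q] (with p < q) to q − p. For instance
  ∂DG = G − D.
The resulting 6×15 matrix has rank 5, and its Smith normal form has invariant factors (1,1,1,1,1).

∂_2: C_2 → C_1 acts by ∂[p,q,r] = [q,r] − [p,r] + [p,q]. For instance
  ∂ABD = BD − AD + AB,
  ∂AEG = EG − AG + AE.
This gives a 15×10 integer matrix of rank 10; reducing to Smith normal form yields diagonal entries (1,1,1,1,1,1,1,1,1,2).

Now H_k = ker ∂_k / im ∂_{k+1}, so:

  H_0: rank C_0 − rank ∂_1 = 6 − 5 = 1, and the invariant factors of ∂_1 are all 1, so H_0 = Z.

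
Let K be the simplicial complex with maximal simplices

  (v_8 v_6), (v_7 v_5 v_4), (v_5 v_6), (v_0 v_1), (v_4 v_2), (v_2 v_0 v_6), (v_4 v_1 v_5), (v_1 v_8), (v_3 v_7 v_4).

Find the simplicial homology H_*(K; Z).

H_0 = Z,  H_1 = Z^3,  H_2 = 0.

K has 9 vertices, 15 edges, 4 triangles.
rank ∂_0 = 0, rank ∂_1 = 8 ⇒ b_0 = 9 − 0 − 8 = 1; all invariant factors of ∂_1 are 1 so no torsion. So H_0 = Z.
rank ∂_1 = 8, rank ∂_2 = 4 ⇒ b_1 = 15 − 8 − 4 = 3; all invariant factors of ∂_2 are 1 so no torsion. So H_1 = Z^3.
rank ∂_2 = 4, rank ∂_3 = 0 ⇒ b_2 = 4 − 4 − 0 = 0. So H_2 = 0.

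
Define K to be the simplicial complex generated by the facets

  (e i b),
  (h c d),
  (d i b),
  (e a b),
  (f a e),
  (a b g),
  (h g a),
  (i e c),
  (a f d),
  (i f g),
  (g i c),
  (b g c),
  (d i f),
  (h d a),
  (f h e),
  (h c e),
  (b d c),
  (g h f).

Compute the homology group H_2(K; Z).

We work with the vertex ordering a < b < c < d < e < f < g < h < i. The simplices of K, each written with vertices in increasing order, are:

  0-simplices (9): a, b, c, d, e, f, g, h, i
  1-simplices (27): ab, ad, ae, af, ag, ah, bc, bd, be, bg, bi, cd, ce, cg, ch, ci, df, dh, di, ef, eh, ei, fg, fh, fi, gh, gi
  2-simplices (18): abe, abg, adf, adh, aef, agh, bcd, bcg, bdi, bei, cdh, ceh, cei, cgi, dfi, efh, fgh, fgi

so the chain groups are C_0 ≅ Z^9, C_1 ≅ Z^27, C_2 ≅ Z^18.

∂_1: C_1 → C_0 sends each edge [p,q] (with p < q) to q − p.
The 9×27 boundary matrix has rank 8 and Smith normal form diag(1,1,1,1,1,1,1,1).

∂_2: C_2 → C_1 acts by ∂[p,q,r] = [q,r] − [p,r] + [p,q]. For instance
  ∂cdh = dh − ch + cd,
  ∂efh = fh − eh + ef.
The resulting 27×18 matrix has rank 18, and its Smith normal form has invariant factors (1,1,1,1,1,1,1,1,1,1,1,1,1,1,1,1,1,2).

Computing H_k = (kernel of ∂_k) / (image of ∂_{k+1}):

  H_2: rank ker ∂_2 − rank ∂_3 = (18 − 18) − 0 = 0, and there is no ∂_3, so H_2 = 0.

H_2 ≅ 0.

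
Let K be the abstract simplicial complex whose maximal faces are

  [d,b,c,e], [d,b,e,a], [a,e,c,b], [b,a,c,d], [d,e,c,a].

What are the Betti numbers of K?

Fix the vertex order a < b < c < d < e and write every simplex with vertices in increasing order. Then dim K = 3 and the simplices of K are:

  0-simplices (5): a, b, c, d, e
  1-simplices (10): ab, ac, ad, ae, bc, bd, be, cd, ce, de
  2-simplices (10): abc, abd, abe, acd, ace, ade, bcd, bce, bde, cde
  3-simplices (5): abcd, abce, abde, acde, bcde

so the chain groups are C_0 ≅ Z^5, C_1 ≅ Z^10, C_2 ≅ Z^10, C_3 ≅ Z^5.

The boundary map ∂_1: C_1 → C_0 maps an edge to its endpoints' difference, ∂[p,q] = q − p. For instance
  ∂bc = c − b.
As a 5×10 matrix over Z this has rank 4, with invariant factors (1,1,1,1).

∂_2: C_2 → C_1 sends each 2-simplex [p,q,r] to [q,r] − [p,r] + [p,q]. For instance
  ∂cde = de − ce + cd,
  ∂abc = bc − ac + ab.
The 10×10 boundary matrix has rank 6 and Smith normal form diag(1,1,1,1,1,1).

The boundary map ∂_3: C_3 → C_2 sends each 3-simplex σ to the alternating sum Σ_i (−1)^i (σ with its i-th vertex removed). For instance
  ∂acde = cde − ade + ace − acd,
  ∂bcde = cde − bde + bce − bcd.
The resulting 10×5 matrix has rank 4, and its Smith normal form has invariant factors (1,1,1,1).

Reading off H_k = ker ∂_k / im ∂_{k+1}:

  H_0: rank C_0 − rank ∂_1 = 5 − 4 = 1, and the invariant factors of ∂_1 are all 1, so H_0 = Z.
  H_1: rank ker ∂_1 − rank ∂_2 = (10 − 4) − 6 = 0, and the invariant factors of ∂_2 are all 1, so H_1 = 0.
  H_2: rank ker ∂_2 − rank ∂_3 = (10 − 6) − 4 = 0, and the invariant factors of ∂_3 are all 1, so H_2 = 0.
  H_3: rank ker ∂_3 − rank ∂_4 = (5 − 4) − 0 = 1, and there is no ∂_4, so H_3 = Z.

(K is a triangulation of the 3-sphere S^3.)

Hence the Betti numbers are b_0 = 1, b_1 = 0, b_2 = 0, b_3 = 1.

b_0 = 1, b_1 = 0, b_2 = 0, b_3 = 1.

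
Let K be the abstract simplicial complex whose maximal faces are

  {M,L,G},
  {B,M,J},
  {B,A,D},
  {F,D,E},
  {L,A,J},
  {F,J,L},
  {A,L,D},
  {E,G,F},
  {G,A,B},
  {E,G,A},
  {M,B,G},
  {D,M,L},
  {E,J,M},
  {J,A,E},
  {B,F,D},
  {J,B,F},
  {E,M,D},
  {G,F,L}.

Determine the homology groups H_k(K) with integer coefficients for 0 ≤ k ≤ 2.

We work with the vertex ordering A < B < D < E < F < G < J < L < M. The simplices of K, each written with vertices in increasing order, are:

  0-simplices (9): A, B, D, E, F, G, J, L, M
  1-simplices (27): AB, AD, AE, AG, AJ, AL, BD, BF, BG, BJ, BM, DE, DF, DL, DM, EF, EG, EJ, EM, FG, FJ, FL, GL, GM, JL, JM, LM
  2-simplices (18): ABD, ABG, ADL, AEG, AEJ, AJL, BDF, BFJ, BGM, BJM, DEF, DEM, DLM, EFG, EJM, FGL, FJL, GLM

giving chain groups C_0 ≅ Z^9, C_1 ≅ Z^27, C_2 ≅ Z^18.

The boundary map ∂_1: C_1 → C_0 sends each edge [p,q] (with p < q) to q − p. For instance
  ∂AL = L − A.
This gives a 9×27 integer matrix of rank 8; reducing to Smith normal form yields diagonal entries (1,1,1,1,1,1,1,1).

Boundary ∂_2: C_2 → C_1 sends each 2-simplex [p,q,r] to [q,r] − [p,r] + [p,q]. For instance
  ∂FJL = JL − FL + FJ,
  ∂ABD = BD − AD + AB.
As a 27×18 matrix over Z this has rank 17, with invariant factors (1,1,1,1,1,1,1,1,1,1,1,1,1,1,1,1,1).

Computing H_k = (kernel of ∂_k) / (image of ∂_{k+1}):

  H_0: rank C_0 − rank ∂_1 = 9 − 8 = 1, and the invariant factors of ∂_1 are all 1, so H_0 ≅ Z.
  H_1: rank ker ∂_1 − rank ∂_2 = (27 − 8) − 17 = 2, and the invariant factors of ∂_2 are all 1, so H_1 ≅ Z^2.
  H_2: rank ker ∂_2 − rank ∂_3 = (18 − 17) − 0 = 1, and there is no ∂_3, so H_2 ≅ Z.

As a check, the Euler characteristic is 9 − 27 + 18 = 0, which agrees with 1 − 2 + 1 = 0.

H_0 ≅ Z,  H_1 ≅ Z^2,  H_2 ≅ Z.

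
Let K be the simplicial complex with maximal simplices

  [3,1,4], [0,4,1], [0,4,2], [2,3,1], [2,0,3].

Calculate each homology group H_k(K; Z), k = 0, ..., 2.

Order the vertices as 0 < 1 < 2 < 3 < 4. Listing each simplex with vertices in this order, K has dimension 2 with simplices:

  0-simplices (5): [0], [1], [2], [3], [4]
  1-simplices (10): [0,1], [0,2], [0,3], [0,4], [1,2], [1,3], [1,4], [2,3], [2,4], [3,4]
  2-simplices (5): [0,1,4], [0,2,3], [0,2,4], [1,2,3], [1,3,4]

so the chain groups are C_0 ≅ Z^5, C_1 ≅ Z^10, C_2 ≅ Z^5.

Boundary ∂_1: C_1 → C_0 sends each edge [p,q] (with p < q) to q − p.
This gives a 5×10 integer matrix of rank 4; reducing to Smith normal form yields diagonal entries (1,1,1,1).

The boundary map ∂_2: C_2 → C_1 maps a triangle to the signed sum of its edges. For instance
  ∂[0,2,4] = [2,4] − [0,4] + [0,2],
  ∂[1,3,4] = [3,4] − [1,4] + [1,3].
The resulting 10×5 matrix has rank 5, and its Smith normal form has invariant factors (1,1,1,1,1).

Computing H_k = (kernel of ∂_k) / (image of ∂_{k+1}):

  H_0: rank C_0 − rank ∂_1 = 5 − 4 = 1, and the invariant factors of ∂_1 are all 1, so H_0 ≅ Z.
  H_1: rank ker ∂_1 − rank ∂_2 = (10 − 4) − 5 = 1, and the invariant factors of ∂_2 are all 1, so H_1 ≅ Z.
  H_2: rank ker ∂_2 − rank ∂_3 = (5 − 5) − 0 = 0, and there is no ∂_3, so H_2 ≅ 0.

H_0 = Z,  H_1 = Z,  H_2 = 0.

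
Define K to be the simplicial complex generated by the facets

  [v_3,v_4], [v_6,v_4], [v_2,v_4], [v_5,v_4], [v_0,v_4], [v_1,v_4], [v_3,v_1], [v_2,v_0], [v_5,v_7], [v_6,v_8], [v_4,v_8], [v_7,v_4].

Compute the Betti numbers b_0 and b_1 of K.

Take the total order v_0 < v_1 < v_2 < v_3 < v_4 < v_5 < v_6 < v_7 < v_8 on the vertex set. Then K (dimension 1) consists of the simplices:

  0-simplices (9): [v_0], [v_1], [v_2], [v_3], [v_4], [v_5], [v_6], [v_7], [v_8]
  1-simplices (12): [v_0,v_2], [v_0,v_4], [v_1,v_3], [v_1,v_4], [v_2,v_4], [v_3,v_4], [v_4,v_5], [v_4,v_6], [v_4,v_7], [v_4,v_8], [v_5,v_7], [v_6,v_8]

giving chain groups C_0 ≅ Z^9, C_1 ≅ Z^12.

The boundary map ∂_1: C_1 → C_0 is given by ∂[p,q] = [q] − [p]. For instance
  ∂[v_1,v_4] = [v_4] − [v_1].
The 9×12 boundary matrix has rank 8 and Smith normal form diag(1,1,1,1,1,1,1,1).

From H_k ≅ ker(∂_k) / im(∂_{k+1}) we obtain:

  H_0: rank C_0 − rank ∂_1 = 9 − 8 = 1, and the invariant factors of ∂_1 are all 1, so H_0 = Z.
  H_1: rank ker ∂_1 − rank ∂_2 = (12 − 8) − 0 = 4, and there is no ∂_2, so H_1 = Z^4.

Hence the Betti numbers are b_0 = 1, b_1 = 4.

b_0 = 1, b_1 = 4.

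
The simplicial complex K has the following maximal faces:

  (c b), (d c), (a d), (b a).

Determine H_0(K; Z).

H_0 = Z.

We work with the vertex ordering a < b < c < d. The simplices of K, each written with vertices in increasing order, are:

  0-simplices (4): a, b, c, d
  1-simplices (4): ab, ad, bc, cd

Hence C_0 ≅ Z^4, C_1 ≅ Z^4.

Boundary ∂_1: C_1 → C_0 is given by ∂[p,q] = [q] − [p]. For instance
  ∂ad = d − a.
As a 4×4 matrix over Z this has rank 3, with invariant factors (1,1,1).

Computing H_k = (kernel of ∂_k) / (image of ∂_{k+1}):

  H_0: rank C_0 − rank ∂_1 = 4 − 3 = 1, and the invariant factors of ∂_1 are all 1, so H_0 = Z.

(K is a triangulation of the circle S^1.)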